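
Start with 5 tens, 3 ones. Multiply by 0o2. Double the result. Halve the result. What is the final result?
Convert 5 tens, 3 ones (place-value notation) → 5×10 + 3 = 53 (decimal)
Start: 53
Convert 0o2 (octal) → 2 (decimal)
53 × 2 = 106
106 × 2 = 212
212 ÷ 2 = 106
106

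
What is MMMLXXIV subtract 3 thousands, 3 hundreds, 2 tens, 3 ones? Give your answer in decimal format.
Convert MMMLXXIV (Roman numeral) → 1000 + 1000 + 1000 + 50 + 10 + 10 + 4 = 3074 (decimal)
Convert 3 thousands, 3 hundreds, 2 tens, 3 ones (place-value notation) → 3×1000 + 3×100 + 2×10 + 3 = 3323 (decimal)
Compute 3074 - 3323 = -249
-249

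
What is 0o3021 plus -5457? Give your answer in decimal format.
Convert 0o3021 (octal) → 3×512 + 2×8 + 1 = 1553 (decimal)
Compute 1553 + -5457 = -3904
-3904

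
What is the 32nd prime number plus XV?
The 32nd prime number = 131
Convert XV (Roman numeral) → 10 + 5 = 15 (decimal)
Compute 131 + 15 = 146
146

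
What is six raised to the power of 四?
Convert six (English words) → 6 (decimal)
Convert 四 (Chinese numeral) → 4 (decimal)
Compute 6 ^ 4 = 1296
1296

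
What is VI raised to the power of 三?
Convert VI (Roman numeral) → 5 + 1 = 6 (decimal)
Convert 三 (Chinese numeral) → 3 (decimal)
Compute 6 ^ 3 = 216
216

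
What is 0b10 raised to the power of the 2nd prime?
Convert 0b10 (binary) → 2 (decimal)
Convert the 2nd prime (prime index) → 3 (decimal)
Compute 2 ^ 3 = 8
8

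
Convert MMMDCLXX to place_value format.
Convert MMMDCLXX (Roman numeral) → 1000 + 1000 + 1000 + 500 + 100 + 50 + 10 + 10 = 3670 (decimal)
Convert 3670 (decimal) → 3670 = 3×1000 + 6×100 + 7×10 → 3 thousands, 6 hundreds, 7 tens (place-value notation)
3 thousands, 6 hundreds, 7 tens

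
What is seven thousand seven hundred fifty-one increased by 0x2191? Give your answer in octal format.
Convert seven thousand seven hundred fifty-one (English words) → 7×1000 + 7×100 + 51 = 7751 (decimal)
Convert 0x2191 (hexadecimal) → 2×4096 + 1×256 + 9×16 + 1 = 8593 (decimal)
Compute 7751 + 8593 = 16344
Convert 16344 (decimal) → 16344 = 3×4096 + 7×512 + 7×64 + 3×8 → 0o37730 (octal)
0o37730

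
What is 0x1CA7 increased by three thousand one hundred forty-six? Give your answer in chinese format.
Convert 0x1CA7 (hexadecimal) → 1×4096 + 12×256 + 10×16 + 7 = 7335 (decimal)
Convert three thousand one hundred forty-six (English words) → 3×1000 + 1×100 + 46 = 3146 (decimal)
Compute 7335 + 3146 = 10481
Convert 10481 (decimal) → 10481 = 1×10000 + 4×100 + 8×10 + 1 → 一万零四百八十一 (Chinese numeral)
一万零四百八十一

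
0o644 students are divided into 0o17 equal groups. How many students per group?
Convert 0o644 (octal) → 6×64 + 4×8 + 4 = 420 (decimal)
Convert 0o17 (octal) → 1×8 + 7 = 15 (decimal)
Compute 420 ÷ 15 = 28
28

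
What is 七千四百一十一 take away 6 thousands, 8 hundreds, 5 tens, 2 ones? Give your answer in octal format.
Convert 七千四百一十一 (Chinese numeral) → 7×1000 + 4×100 + 1×10 + 1 = 7411 (decimal)
Convert 6 thousands, 8 hundreds, 5 tens, 2 ones (place-value notation) → 6×1000 + 8×100 + 5×10 + 2 = 6852 (decimal)
Compute 7411 - 6852 = 559
Convert 559 (decimal) → 559 = 1×512 + 5×8 + 7 → 0o1057 (octal)
0o1057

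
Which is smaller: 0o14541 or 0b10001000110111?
Convert 0o14541 (octal) → 1×4096 + 4×512 + 5×64 + 4×8 + 1 = 6497 (decimal)
Convert 0b10001000110111 (binary) → 8192 + 512 + 32 + 16 + 4 + 2 + 1 = 8759 (decimal)
Compare 6497 vs 8759: smaller = 6497
6497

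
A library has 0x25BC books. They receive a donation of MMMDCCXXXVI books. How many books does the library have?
Convert 0x25BC (hexadecimal) → 2×4096 + 5×256 + 11×16 + 12 = 9660 (decimal)
Convert MMMDCCXXXVI (Roman numeral) → 1000 + 1000 + 1000 + 500 + 100 + 100 + 10 + 10 + 10 + 5 + 1 = 3736 (decimal)
Compute 9660 + 3736 = 13396
13396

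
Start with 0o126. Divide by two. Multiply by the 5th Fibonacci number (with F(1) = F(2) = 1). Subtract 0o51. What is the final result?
Convert 0o126 (octal) → 1×64 + 2×8 + 6 = 86 (decimal)
Start: 86
Convert two (English words) → 2 (decimal)
86 ÷ 2 = 43
Convert the 5th Fibonacci number (with F(1) = F(2) = 1) (Fibonacci index) → 1, 1, 2, 3, 5 → 5 (decimal)
43 × 5 = 215
Convert 0o51 (octal) → 5×8 + 1 = 41 (decimal)
215 - 41 = 174
174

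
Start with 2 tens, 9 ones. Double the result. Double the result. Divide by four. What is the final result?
Convert 2 tens, 9 ones (place-value notation) → 2×10 + 9 = 29 (decimal)
Start: 29
29 × 2 = 58
58 × 2 = 116
Convert four (English words) → 4 (decimal)
116 ÷ 4 = 29
29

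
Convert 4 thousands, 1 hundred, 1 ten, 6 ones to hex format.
Convert 4 thousands, 1 hundred, 1 ten, 6 ones (place-value notation) → 4×1000 + 1×100 + 1×10 + 6 = 4116 (decimal)
Convert 4116 (decimal) → 4116 = 1×4096 + 1×16 + 4 → 0x1014 (hexadecimal)
0x1014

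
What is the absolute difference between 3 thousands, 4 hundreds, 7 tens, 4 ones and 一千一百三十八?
Convert 3 thousands, 4 hundreds, 7 tens, 4 ones (place-value notation) → 3×1000 + 4×100 + 7×10 + 4 = 3474 (decimal)
Convert 一千一百三十八 (Chinese numeral) → 1×1000 + 1×100 + 3×10 + 8 = 1138 (decimal)
Compute |3474 - 1138| = 2336
2336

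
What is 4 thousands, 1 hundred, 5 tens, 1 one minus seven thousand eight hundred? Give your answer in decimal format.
Convert 4 thousands, 1 hundred, 5 tens, 1 one (place-value notation) → 4×1000 + 1×100 + 5×10 + 1 = 4151 (decimal)
Convert seven thousand eight hundred (English words) → 7×1000 + 8×100 = 7800 (decimal)
Compute 4151 - 7800 = -3649
-3649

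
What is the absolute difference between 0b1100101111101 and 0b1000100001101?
Convert 0b1100101111101 (binary) → 4096 + 2048 + 256 + 64 + 32 + 16 + 8 + 4 + 1 = 6525 (decimal)
Convert 0b1000100001101 (binary) → 4096 + 256 + 8 + 4 + 1 = 4365 (decimal)
Compute |6525 - 4365| = 2160
2160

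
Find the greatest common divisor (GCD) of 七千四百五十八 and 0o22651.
Convert 七千四百五十八 (Chinese numeral) → 7×1000 + 4×100 + 5×10 + 8 = 7458 (decimal)
Convert 0o22651 (octal) → 2×4096 + 2×512 + 6×64 + 5×8 + 1 = 9641 (decimal)
Compute gcd(7458, 9641) = 1
1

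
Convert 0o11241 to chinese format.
Convert 0o11241 (octal) → 1×4096 + 1×512 + 2×64 + 4×8 + 1 = 4769 (decimal)
Convert 4769 (decimal) → 4769 = 4×1000 + 7×100 + 6×10 + 9 → 四千七百六十九 (Chinese numeral)
四千七百六十九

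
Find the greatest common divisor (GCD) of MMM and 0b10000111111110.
Convert MMM (Roman numeral) → 1000 + 1000 + 1000 = 3000 (decimal)
Convert 0b10000111111110 (binary) → 8192 + 256 + 128 + 64 + 32 + 16 + 8 + 4 + 2 = 8702 (decimal)
Compute gcd(3000, 8702) = 2
2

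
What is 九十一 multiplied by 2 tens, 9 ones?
Convert 九十一 (Chinese numeral) → 9×10 + 1 = 91 (decimal)
Convert 2 tens, 9 ones (place-value notation) → 2×10 + 9 = 29 (decimal)
Compute 91 × 29 = 2639
2639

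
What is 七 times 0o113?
Convert 七 (Chinese numeral) → 7 (decimal)
Convert 0o113 (octal) → 1×64 + 1×8 + 3 = 75 (decimal)
Compute 7 × 75 = 525
525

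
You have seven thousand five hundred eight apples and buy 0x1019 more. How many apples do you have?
Convert seven thousand five hundred eight (English words) → 7×1000 + 5×100 + 8 = 7508 (decimal)
Convert 0x1019 (hexadecimal) → 1×4096 + 1×16 + 9 = 4121 (decimal)
Compute 7508 + 4121 = 11629
11629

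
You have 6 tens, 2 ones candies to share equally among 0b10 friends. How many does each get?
Convert 6 tens, 2 ones (place-value notation) → 6×10 + 2 = 62 (decimal)
Convert 0b10 (binary) → 2 (decimal)
Compute 62 ÷ 2 = 31
31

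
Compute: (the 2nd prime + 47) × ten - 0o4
Convert the 2nd prime (prime index) → 3 (decimal)
Convert ten (English words) → 10 (decimal)
Convert 0o4 (octal) → 4 (decimal)
Expression in decimal: (3 + 47) × 10 - 4
Parentheses first: 3 + 47 = 50
Multiply: 50 × 10 = 500
Subtract: 500 - 4 = 496
496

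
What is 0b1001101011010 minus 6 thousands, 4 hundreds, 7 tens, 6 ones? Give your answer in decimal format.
Convert 0b1001101011010 (binary) → 4096 + 512 + 256 + 64 + 16 + 8 + 2 = 4954 (decimal)
Convert 6 thousands, 4 hundreds, 7 tens, 6 ones (place-value notation) → 6×1000 + 4×100 + 7×10 + 6 = 6476 (decimal)
Compute 4954 - 6476 = -1522
-1522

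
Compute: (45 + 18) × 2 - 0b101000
Convert 0b101000 (binary) → 32 + 8 = 40 (decimal)
Expression in decimal: (45 + 18) × 2 - 40
Parentheses first: 45 + 18 = 63
Multiply: 63 × 2 = 126
Subtract: 126 - 40 = 86
86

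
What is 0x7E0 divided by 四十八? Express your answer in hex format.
Convert 0x7E0 (hexadecimal) → 7×256 + 14×16 = 2016 (decimal)
Convert 四十八 (Chinese numeral) → 4×10 + 8 = 48 (decimal)
Compute 2016 ÷ 48 = 42
Convert 42 (decimal) → 42 = 2×16 + 10 → 0x2A (hexadecimal)
0x2A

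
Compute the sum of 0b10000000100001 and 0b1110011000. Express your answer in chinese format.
Convert 0b10000000100001 (binary) → 8192 + 32 + 1 = 8225 (decimal)
Convert 0b1110011000 (binary) → 512 + 256 + 128 + 16 + 8 = 920 (decimal)
Compute 8225 + 920 = 9145
Convert 9145 (decimal) → 9145 = 9×1000 + 1×100 + 4×10 + 5 → 九千一百四十五 (Chinese numeral)
九千一百四十五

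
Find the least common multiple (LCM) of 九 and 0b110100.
Convert 九 (Chinese numeral) → 9 (decimal)
Convert 0b110100 (binary) → 32 + 16 + 4 = 52 (decimal)
Compute lcm(9, 52) = 468
468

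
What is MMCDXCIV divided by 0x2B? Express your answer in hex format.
Convert MMCDXCIV (Roman numeral) → 1000 + 1000 + 400 + 90 + 4 = 2494 (decimal)
Convert 0x2B (hexadecimal) → 2×16 + 11 = 43 (decimal)
Compute 2494 ÷ 43 = 58
Convert 58 (decimal) → 58 = 3×16 + 10 → 0x3A (hexadecimal)
0x3A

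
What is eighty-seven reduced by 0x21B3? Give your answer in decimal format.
Convert eighty-seven (English words) → 87 (decimal)
Convert 0x21B3 (hexadecimal) → 2×4096 + 1×256 + 11×16 + 3 = 8627 (decimal)
Compute 87 - 8627 = -8540
-8540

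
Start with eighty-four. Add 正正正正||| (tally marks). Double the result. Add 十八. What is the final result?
Convert eighty-four (English words) → 84 (decimal)
Start: 84
Convert 正正正正||| (tally marks) → 5 + 5 + 5 + 5 + 3 = 23 (decimal)
84 + 23 = 107
107 × 2 = 214
Convert 十八 (Chinese numeral) → 1×10 + 8 = 18 (decimal)
214 + 18 = 232
232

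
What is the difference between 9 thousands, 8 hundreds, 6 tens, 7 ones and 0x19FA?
Convert 9 thousands, 8 hundreds, 6 tens, 7 ones (place-value notation) → 9×1000 + 8×100 + 6×10 + 7 = 9867 (decimal)
Convert 0x19FA (hexadecimal) → 1×4096 + 9×256 + 15×16 + 10 = 6650 (decimal)
Difference: |9867 - 6650| = 3217
3217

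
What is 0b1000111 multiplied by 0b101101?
Convert 0b1000111 (binary) → 64 + 4 + 2 + 1 = 71 (decimal)
Convert 0b101101 (binary) → 32 + 8 + 4 + 1 = 45 (decimal)
Compute 71 × 45 = 3195
3195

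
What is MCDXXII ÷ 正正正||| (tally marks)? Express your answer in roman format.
Convert MCDXXII (Roman numeral) → 1000 + 400 + 10 + 10 + 1 + 1 = 1422 (decimal)
Convert 正正正||| (tally marks) → 5 + 5 + 5 + 3 = 18 (decimal)
Compute 1422 ÷ 18 = 79
Convert 79 (decimal) → 79 = 50 + 10 + 10 + 9 → LXXIX (Roman numeral)
LXXIX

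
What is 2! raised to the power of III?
Convert 2! (factorial) → 2 (decimal)
Convert III (Roman numeral) → 1 + 1 + 1 = 3 (decimal)
Compute 2 ^ 3 = 8
8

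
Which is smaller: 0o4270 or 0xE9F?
Convert 0o4270 (octal) → 4×512 + 2×64 + 7×8 = 2232 (decimal)
Convert 0xE9F (hexadecimal) → 14×256 + 9×16 + 15 = 3743 (decimal)
Compare 2232 vs 3743: smaller = 2232
2232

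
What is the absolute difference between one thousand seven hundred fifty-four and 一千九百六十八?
Convert one thousand seven hundred fifty-four (English words) → 1×1000 + 7×100 + 54 = 1754 (decimal)
Convert 一千九百六十八 (Chinese numeral) → 1×1000 + 9×100 + 6×10 + 8 = 1968 (decimal)
Compute |1754 - 1968| = 214
214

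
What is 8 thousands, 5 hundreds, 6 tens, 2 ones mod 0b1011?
Convert 8 thousands, 5 hundreds, 6 tens, 2 ones (place-value notation) → 8×1000 + 5×100 + 6×10 + 2 = 8562 (decimal)
Convert 0b1011 (binary) → 8 + 2 + 1 = 11 (decimal)
Compute 8562 mod 11 = 4
4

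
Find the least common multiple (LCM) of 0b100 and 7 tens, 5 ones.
Convert 0b100 (binary) → 4 (decimal)
Convert 7 tens, 5 ones (place-value notation) → 7×10 + 5 = 75 (decimal)
Compute lcm(4, 75) = 300
300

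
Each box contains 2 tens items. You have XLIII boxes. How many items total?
Convert 2 tens (place-value notation) → 2×10 = 20 (decimal)
Convert XLIII (Roman numeral) → 40 + 1 + 1 + 1 = 43 (decimal)
Compute 20 × 43 = 860
860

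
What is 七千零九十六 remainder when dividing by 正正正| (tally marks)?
Convert 七千零九十六 (Chinese numeral) → 7×1000 + 9×10 + 6 = 7096 (decimal)
Convert 正正正| (tally marks) → 5 + 5 + 5 + 1 = 16 (decimal)
Compute 7096 mod 16 = 8
8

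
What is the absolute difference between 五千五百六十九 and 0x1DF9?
Convert 五千五百六十九 (Chinese numeral) → 5×1000 + 5×100 + 6×10 + 9 = 5569 (decimal)
Convert 0x1DF9 (hexadecimal) → 1×4096 + 13×256 + 15×16 + 9 = 7673 (decimal)
Compute |5569 - 7673| = 2104
2104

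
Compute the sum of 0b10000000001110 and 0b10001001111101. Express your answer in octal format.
Convert 0b10000000001110 (binary) → 8192 + 8 + 4 + 2 = 8206 (decimal)
Convert 0b10001001111101 (binary) → 8192 + 512 + 64 + 32 + 16 + 8 + 4 + 1 = 8829 (decimal)
Compute 8206 + 8829 = 17035
Convert 17035 (decimal) → 17035 = 4×4096 + 1×512 + 2×64 + 1×8 + 3 → 0o41213 (octal)
0o41213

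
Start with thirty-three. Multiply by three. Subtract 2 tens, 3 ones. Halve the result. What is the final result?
Convert thirty-three (English words) → 33 (decimal)
Start: 33
Convert three (English words) → 3 (decimal)
33 × 3 = 99
Convert 2 tens, 3 ones (place-value notation) → 2×10 + 3 = 23 (decimal)
99 - 23 = 76
76 ÷ 2 = 38
38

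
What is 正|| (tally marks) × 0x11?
Convert 正|| (tally marks) → 5 + 2 = 7 (decimal)
Convert 0x11 (hexadecimal) → 1×16 + 1 = 17 (decimal)
Compute 7 × 17 = 119
119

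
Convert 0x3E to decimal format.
Convert 0x3E (hexadecimal) → 3×16 + 14 = 62 (decimal)
62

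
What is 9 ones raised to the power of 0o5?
Convert 9 ones (place-value notation) → 9 (decimal)
Convert 0o5 (octal) → 5 (decimal)
Compute 9 ^ 5 = 59049
59049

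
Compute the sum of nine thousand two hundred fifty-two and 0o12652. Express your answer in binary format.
Convert nine thousand two hundred fifty-two (English words) → 9×1000 + 2×100 + 52 = 9252 (decimal)
Convert 0o12652 (octal) → 1×4096 + 2×512 + 6×64 + 5×8 + 2 = 5546 (decimal)
Compute 9252 + 5546 = 14798
Convert 14798 (decimal) → 14798 = 8192 + 4096 + 2048 + 256 + 128 + 64 + 8 + 4 + 2 → 0b11100111001110 (binary)
0b11100111001110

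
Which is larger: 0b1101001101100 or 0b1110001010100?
Convert 0b1101001101100 (binary) → 4096 + 2048 + 512 + 64 + 32 + 8 + 4 = 6764 (decimal)
Convert 0b1110001010100 (binary) → 4096 + 2048 + 1024 + 64 + 16 + 4 = 7252 (decimal)
Compare 6764 vs 7252: larger = 7252
7252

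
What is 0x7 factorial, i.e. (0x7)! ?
Convert 0x7 (hexadecimal) → 7 (decimal)
Compute 7! = 5040
5040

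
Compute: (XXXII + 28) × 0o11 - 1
Convert XXXII (Roman numeral) → 10 + 10 + 10 + 1 + 1 = 32 (decimal)
Convert 0o11 (octal) → 1×8 + 1 = 9 (decimal)
Expression in decimal: (32 + 28) × 9 - 1
Parentheses first: 32 + 28 = 60
Multiply: 60 × 9 = 540
Subtract: 540 - 1 = 539
539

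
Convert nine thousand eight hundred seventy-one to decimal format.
Convert nine thousand eight hundred seventy-one (English words) → 9×1000 + 8×100 + 71 = 9871 (decimal)
9871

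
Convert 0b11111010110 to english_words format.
Convert 0b11111010110 (binary) → 1024 + 512 + 256 + 128 + 64 + 16 + 4 + 2 = 2006 (decimal)
Convert 2006 (decimal) → 2006 = 2×1000 + 6 → two thousand six (English words)
two thousand six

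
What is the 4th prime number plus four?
The 4th prime number = 7
Convert four (English words) → 4 (decimal)
Compute 7 + 4 = 11
11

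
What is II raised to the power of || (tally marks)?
Convert II (Roman numeral) → 1 + 1 = 2 (decimal)
Convert || (tally marks) → 2 (decimal)
Compute 2 ^ 2 = 4
4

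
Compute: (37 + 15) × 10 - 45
Parentheses first: 37 + 15 = 52
Multiply: 52 × 10 = 520
Subtract: 520 - 45 = 475
475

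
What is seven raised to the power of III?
Convert seven (English words) → 7 (decimal)
Convert III (Roman numeral) → 1 + 1 + 1 = 3 (decimal)
Compute 7 ^ 3 = 343
343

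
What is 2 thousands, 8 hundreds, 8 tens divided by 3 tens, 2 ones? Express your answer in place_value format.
Convert 2 thousands, 8 hundreds, 8 tens (place-value notation) → 2×1000 + 8×100 + 8×10 = 2880 (decimal)
Convert 3 tens, 2 ones (place-value notation) → 3×10 + 2 = 32 (decimal)
Compute 2880 ÷ 32 = 90
Convert 90 (decimal) → 90 = 9×10 → 9 tens (place-value notation)
9 tens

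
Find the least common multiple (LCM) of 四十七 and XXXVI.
Convert 四十七 (Chinese numeral) → 4×10 + 7 = 47 (decimal)
Convert XXXVI (Roman numeral) → 10 + 10 + 10 + 5 + 1 = 36 (decimal)
Compute lcm(47, 36) = 1692
1692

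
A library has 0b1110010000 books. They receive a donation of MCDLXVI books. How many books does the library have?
Convert 0b1110010000 (binary) → 512 + 256 + 128 + 16 = 912 (decimal)
Convert MCDLXVI (Roman numeral) → 1000 + 400 + 50 + 10 + 5 + 1 = 1466 (decimal)
Compute 912 + 1466 = 2378
2378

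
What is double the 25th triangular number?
The 25th triangular number = 25×26/2 = 325
Compute 325 × 2 = 650
650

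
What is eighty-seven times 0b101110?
Convert eighty-seven (English words) → 87 (decimal)
Convert 0b101110 (binary) → 32 + 8 + 4 + 2 = 46 (decimal)
Compute 87 × 46 = 4002
4002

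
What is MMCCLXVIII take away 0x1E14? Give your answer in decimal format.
Convert MMCCLXVIII (Roman numeral) → 1000 + 1000 + 100 + 100 + 50 + 10 + 5 + 1 + 1 + 1 = 2268 (decimal)
Convert 0x1E14 (hexadecimal) → 1×4096 + 14×256 + 1×16 + 4 = 7700 (decimal)
Compute 2268 - 7700 = -5432
-5432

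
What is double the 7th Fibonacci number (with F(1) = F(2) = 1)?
The 7th Fibonacci number (with F(1) = F(2) = 1): 1, 1, 2, 3, 5, 8, 13 → 13
Compute 13 × 2 = 26
26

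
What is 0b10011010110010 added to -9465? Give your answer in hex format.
Convert 0b10011010110010 (binary) → 8192 + 1024 + 512 + 128 + 32 + 16 + 2 = 9906 (decimal)
Compute 9906 + -9465 = 441
Convert 441 (decimal) → 441 = 1×256 + 11×16 + 9 → 0x1B9 (hexadecimal)
0x1B9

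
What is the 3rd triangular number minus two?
The 3rd triangular number = 3×4/2 = 6
Convert two (English words) → 2 (decimal)
Compute 6 - 2 = 4
4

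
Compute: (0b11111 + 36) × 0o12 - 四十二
Convert 0b11111 (binary) → 16 + 8 + 4 + 2 + 1 = 31 (decimal)
Convert 0o12 (octal) → 1×8 + 2 = 10 (decimal)
Convert 四十二 (Chinese numeral) → 4×10 + 2 = 42 (decimal)
Expression in decimal: (31 + 36) × 10 - 42
Parentheses first: 31 + 36 = 67
Multiply: 67 × 10 = 670
Subtract: 670 - 42 = 628
628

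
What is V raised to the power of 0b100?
Convert V (Roman numeral) → 5 (decimal)
Convert 0b100 (binary) → 4 (decimal)
Compute 5 ^ 4 = 625
625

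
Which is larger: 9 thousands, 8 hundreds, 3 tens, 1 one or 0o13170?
Convert 9 thousands, 8 hundreds, 3 tens, 1 one (place-value notation) → 9×1000 + 8×100 + 3×10 + 1 = 9831 (decimal)
Convert 0o13170 (octal) → 1×4096 + 3×512 + 1×64 + 7×8 = 5752 (decimal)
Compare 9831 vs 5752: larger = 9831
9831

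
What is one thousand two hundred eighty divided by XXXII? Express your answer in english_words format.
Convert one thousand two hundred eighty (English words) → 1×1000 + 2×100 + 80 = 1280 (decimal)
Convert XXXII (Roman numeral) → 10 + 10 + 10 + 1 + 1 = 32 (decimal)
Compute 1280 ÷ 32 = 40
Convert 40 (decimal) → forty (English words)
forty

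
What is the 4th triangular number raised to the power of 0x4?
Convert the 4th triangular number (triangular index) → 4×5/2 = 10 (decimal)
Convert 0x4 (hexadecimal) → 4 (decimal)
Compute 10 ^ 4 = 10000
10000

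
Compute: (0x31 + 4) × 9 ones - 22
Convert 0x31 (hexadecimal) → 3×16 + 1 = 49 (decimal)
Convert 9 ones (place-value notation) → 9 (decimal)
Expression in decimal: (49 + 4) × 9 - 22
Parentheses first: 49 + 4 = 53
Multiply: 53 × 9 = 477
Subtract: 477 - 22 = 455
455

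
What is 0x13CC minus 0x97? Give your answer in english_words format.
Convert 0x13CC (hexadecimal) → 1×4096 + 3×256 + 12×16 + 12 = 5068 (decimal)
Convert 0x97 (hexadecimal) → 9×16 + 7 = 151 (decimal)
Compute 5068 - 151 = 4917
Convert 4917 (decimal) → 4917 = 4×1000 + 9×100 + 17 → four thousand nine hundred seventeen (English words)
four thousand nine hundred seventeen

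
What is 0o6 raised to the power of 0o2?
Convert 0o6 (octal) → 6 (decimal)
Convert 0o2 (octal) → 2 (decimal)
Compute 6 ^ 2 = 36
36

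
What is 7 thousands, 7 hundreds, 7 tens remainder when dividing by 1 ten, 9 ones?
Convert 7 thousands, 7 hundreds, 7 tens (place-value notation) → 7×1000 + 7×100 + 7×10 = 7770 (decimal)
Convert 1 ten, 9 ones (place-value notation) → 1×10 + 9 = 19 (decimal)
Compute 7770 mod 19 = 18
18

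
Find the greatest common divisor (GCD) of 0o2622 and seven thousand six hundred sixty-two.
Convert 0o2622 (octal) → 2×512 + 6×64 + 2×8 + 2 = 1426 (decimal)
Convert seven thousand six hundred sixty-two (English words) → 7×1000 + 6×100 + 62 = 7662 (decimal)
Compute gcd(1426, 7662) = 2
2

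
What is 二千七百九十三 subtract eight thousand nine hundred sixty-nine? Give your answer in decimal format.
Convert 二千七百九十三 (Chinese numeral) → 2×1000 + 7×100 + 9×10 + 3 = 2793 (decimal)
Convert eight thousand nine hundred sixty-nine (English words) → 8×1000 + 9×100 + 69 = 8969 (decimal)
Compute 2793 - 8969 = -6176
-6176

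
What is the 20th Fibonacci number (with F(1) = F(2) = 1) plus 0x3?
The 20th Fibonacci number (with F(1) = F(2) = 1) = 6765
Convert 0x3 (hexadecimal) → 3 (decimal)
Compute 6765 + 3 = 6768
6768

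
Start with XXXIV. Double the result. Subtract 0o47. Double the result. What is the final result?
Convert XXXIV (Roman numeral) → 10 + 10 + 10 + 4 = 34 (decimal)
Start: 34
34 × 2 = 68
Convert 0o47 (octal) → 4×8 + 7 = 39 (decimal)
68 - 39 = 29
29 × 2 = 58
58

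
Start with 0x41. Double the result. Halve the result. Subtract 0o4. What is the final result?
Convert 0x41 (hexadecimal) → 4×16 + 1 = 65 (decimal)
Start: 65
65 × 2 = 130
130 ÷ 2 = 65
Convert 0o4 (octal) → 4 (decimal)
65 - 4 = 61
61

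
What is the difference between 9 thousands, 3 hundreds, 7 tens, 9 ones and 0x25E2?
Convert 9 thousands, 3 hundreds, 7 tens, 9 ones (place-value notation) → 9×1000 + 3×100 + 7×10 + 9 = 9379 (decimal)
Convert 0x25E2 (hexadecimal) → 2×4096 + 5×256 + 14×16 + 2 = 9698 (decimal)
Difference: |9379 - 9698| = 319
319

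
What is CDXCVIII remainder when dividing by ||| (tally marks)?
Convert CDXCVIII (Roman numeral) → 400 + 90 + 5 + 1 + 1 + 1 = 498 (decimal)
Convert ||| (tally marks) → 3 (decimal)
Compute 498 mod 3 = 0
0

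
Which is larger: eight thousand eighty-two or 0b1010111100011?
Convert eight thousand eighty-two (English words) → 8×1000 + 82 = 8082 (decimal)
Convert 0b1010111100011 (binary) → 4096 + 1024 + 256 + 128 + 64 + 32 + 2 + 1 = 5603 (decimal)
Compare 8082 vs 5603: larger = 8082
8082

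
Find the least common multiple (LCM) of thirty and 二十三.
Convert thirty (English words) → 30 (decimal)
Convert 二十三 (Chinese numeral) → 2×10 + 3 = 23 (decimal)
Compute lcm(30, 23) = 690
690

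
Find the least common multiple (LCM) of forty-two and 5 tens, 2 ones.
Convert forty-two (English words) → 42 (decimal)
Convert 5 tens, 2 ones (place-value notation) → 5×10 + 2 = 52 (decimal)
Compute lcm(42, 52) = 1092
1092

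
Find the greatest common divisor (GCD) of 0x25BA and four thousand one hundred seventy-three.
Convert 0x25BA (hexadecimal) → 2×4096 + 5×256 + 11×16 + 10 = 9658 (decimal)
Convert four thousand one hundred seventy-three (English words) → 4×1000 + 1×100 + 73 = 4173 (decimal)
Compute gcd(9658, 4173) = 1
1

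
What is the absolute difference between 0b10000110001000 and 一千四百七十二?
Convert 0b10000110001000 (binary) → 8192 + 256 + 128 + 8 = 8584 (decimal)
Convert 一千四百七十二 (Chinese numeral) → 1×1000 + 4×100 + 7×10 + 2 = 1472 (decimal)
Compute |8584 - 1472| = 7112
7112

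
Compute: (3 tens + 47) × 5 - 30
Convert 3 tens (place-value notation) → 3×10 = 30 (decimal)
Expression in decimal: (30 + 47) × 5 - 30
Parentheses first: 30 + 47 = 77
Multiply: 77 × 5 = 385
Subtract: 385 - 30 = 355
355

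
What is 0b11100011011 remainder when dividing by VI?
Convert 0b11100011011 (binary) → 1024 + 512 + 256 + 16 + 8 + 2 + 1 = 1819 (decimal)
Convert VI (Roman numeral) → 5 + 1 = 6 (decimal)
Compute 1819 mod 6 = 1
1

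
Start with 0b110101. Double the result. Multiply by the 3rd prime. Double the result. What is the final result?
Convert 0b110101 (binary) → 32 + 16 + 4 + 1 = 53 (decimal)
Start: 53
53 × 2 = 106
Convert the 3rd prime (prime index) → 5 (decimal)
106 × 5 = 530
530 × 2 = 1060
1060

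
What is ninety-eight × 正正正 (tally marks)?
Convert ninety-eight (English words) → 98 (decimal)
Convert 正正正 (tally marks) → 5 + 5 + 5 = 15 (decimal)
Compute 98 × 15 = 1470
1470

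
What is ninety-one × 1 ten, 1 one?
Convert ninety-one (English words) → 91 (decimal)
Convert 1 ten, 1 one (place-value notation) → 1×10 + 1 = 11 (decimal)
Compute 91 × 11 = 1001
1001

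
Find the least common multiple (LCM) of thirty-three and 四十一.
Convert thirty-three (English words) → 33 (decimal)
Convert 四十一 (Chinese numeral) → 4×10 + 1 = 41 (decimal)
Compute lcm(33, 41) = 1353
1353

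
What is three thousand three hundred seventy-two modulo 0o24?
Convert three thousand three hundred seventy-two (English words) → 3×1000 + 3×100 + 72 = 3372 (decimal)
Convert 0o24 (octal) → 2×8 + 4 = 20 (decimal)
Compute 3372 mod 20 = 12
12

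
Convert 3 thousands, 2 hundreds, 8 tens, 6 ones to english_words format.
Convert 3 thousands, 2 hundreds, 8 tens, 6 ones (place-value notation) → 3×1000 + 2×100 + 8×10 + 6 = 3286 (decimal)
Convert 3286 (decimal) → 3286 = 3×1000 + 2×100 + 86 → three thousand two hundred eighty-six (English words)
three thousand two hundred eighty-six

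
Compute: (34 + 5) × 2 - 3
Parentheses first: 34 + 5 = 39
Multiply: 39 × 2 = 78
Subtract: 78 - 3 = 75
75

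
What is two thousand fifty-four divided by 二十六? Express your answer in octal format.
Convert two thousand fifty-four (English words) → 2×1000 + 54 = 2054 (decimal)
Convert 二十六 (Chinese numeral) → 2×10 + 6 = 26 (decimal)
Compute 2054 ÷ 26 = 79
Convert 79 (decimal) → 79 = 1×64 + 1×8 + 7 → 0o117 (octal)
0o117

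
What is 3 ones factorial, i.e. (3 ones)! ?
Convert 3 ones (place-value notation) → 3 (decimal)
Compute 3! = 6
6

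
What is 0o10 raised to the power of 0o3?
Convert 0o10 (octal) → 1×8 = 8 (decimal)
Convert 0o3 (octal) → 3 (decimal)
Compute 8 ^ 3 = 512
512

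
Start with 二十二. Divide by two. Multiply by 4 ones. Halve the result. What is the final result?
Convert 二十二 (Chinese numeral) → 2×10 + 2 = 22 (decimal)
Start: 22
Convert two (English words) → 2 (decimal)
22 ÷ 2 = 11
Convert 4 ones (place-value notation) → 4 (decimal)
11 × 4 = 44
44 ÷ 2 = 22
22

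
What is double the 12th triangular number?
The 12th triangular number = 12×13/2 = 78
Compute 78 × 2 = 156
156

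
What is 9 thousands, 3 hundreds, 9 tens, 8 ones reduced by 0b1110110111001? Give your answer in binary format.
Convert 9 thousands, 3 hundreds, 9 tens, 8 ones (place-value notation) → 9×1000 + 3×100 + 9×10 + 8 = 9398 (decimal)
Convert 0b1110110111001 (binary) → 4096 + 2048 + 1024 + 256 + 128 + 32 + 16 + 8 + 1 = 7609 (decimal)
Compute 9398 - 7609 = 1789
Convert 1789 (decimal) → 1789 = 1024 + 512 + 128 + 64 + 32 + 16 + 8 + 4 + 1 → 0b11011111101 (binary)
0b11011111101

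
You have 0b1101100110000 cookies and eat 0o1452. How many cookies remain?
Convert 0b1101100110000 (binary) → 4096 + 2048 + 512 + 256 + 32 + 16 = 6960 (decimal)
Convert 0o1452 (octal) → 1×512 + 4×64 + 5×8 + 2 = 810 (decimal)
Compute 6960 - 810 = 6150
6150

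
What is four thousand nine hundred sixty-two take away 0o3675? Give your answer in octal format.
Convert four thousand nine hundred sixty-two (English words) → 4×1000 + 9×100 + 62 = 4962 (decimal)
Convert 0o3675 (octal) → 3×512 + 6×64 + 7×8 + 5 = 1981 (decimal)
Compute 4962 - 1981 = 2981
Convert 2981 (decimal) → 2981 = 5×512 + 6×64 + 4×8 + 5 → 0o5645 (octal)
0o5645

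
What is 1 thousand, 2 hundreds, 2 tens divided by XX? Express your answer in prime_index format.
Convert 1 thousand, 2 hundreds, 2 tens (place-value notation) → 1×1000 + 2×100 + 2×10 = 1220 (decimal)
Convert XX (Roman numeral) → 10 + 10 = 20 (decimal)
Compute 1220 ÷ 20 = 61
Convert 61 (decimal) → the 18th prime (prime index)
the 18th prime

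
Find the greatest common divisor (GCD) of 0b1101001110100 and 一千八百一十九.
Convert 0b1101001110100 (binary) → 4096 + 2048 + 512 + 64 + 32 + 16 + 4 = 6772 (decimal)
Convert 一千八百一十九 (Chinese numeral) → 1×1000 + 8×100 + 1×10 + 9 = 1819 (decimal)
Compute gcd(6772, 1819) = 1
1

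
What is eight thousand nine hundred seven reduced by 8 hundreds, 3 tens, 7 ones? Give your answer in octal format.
Convert eight thousand nine hundred seven (English words) → 8×1000 + 9×100 + 7 = 8907 (decimal)
Convert 8 hundreds, 3 tens, 7 ones (place-value notation) → 8×100 + 3×10 + 7 = 837 (decimal)
Compute 8907 - 837 = 8070
Convert 8070 (decimal) → 8070 = 1×4096 + 7×512 + 6×64 + 6 → 0o17606 (octal)
0o17606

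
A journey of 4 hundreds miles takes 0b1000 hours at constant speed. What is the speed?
Convert 4 hundreds (place-value notation) → 4×100 = 400 (decimal)
Convert 0b1000 (binary) → 8 (decimal)
Compute 400 ÷ 8 = 50
50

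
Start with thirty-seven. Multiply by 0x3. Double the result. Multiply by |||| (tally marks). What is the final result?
Convert thirty-seven (English words) → 37 (decimal)
Start: 37
Convert 0x3 (hexadecimal) → 3 (decimal)
37 × 3 = 111
111 × 2 = 222
Convert |||| (tally marks) → 4 (decimal)
222 × 4 = 888
888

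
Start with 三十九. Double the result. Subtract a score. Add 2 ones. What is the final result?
Convert 三十九 (Chinese numeral) → 3×10 + 9 = 39 (decimal)
Start: 39
39 × 2 = 78
Convert a score (colloquial) → 20 (decimal)
78 - 20 = 58
Convert 2 ones (place-value notation) → 2 (decimal)
58 + 2 = 60
60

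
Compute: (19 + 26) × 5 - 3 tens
Convert 3 tens (place-value notation) → 3×10 = 30 (decimal)
Expression in decimal: (19 + 26) × 5 - 30
Parentheses first: 19 + 26 = 45
Multiply: 45 × 5 = 225
Subtract: 225 - 30 = 195
195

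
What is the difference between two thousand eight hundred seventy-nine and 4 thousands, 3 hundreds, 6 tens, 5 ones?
Convert two thousand eight hundred seventy-nine (English words) → 2×1000 + 8×100 + 79 = 2879 (decimal)
Convert 4 thousands, 3 hundreds, 6 tens, 5 ones (place-value notation) → 4×1000 + 3×100 + 6×10 + 5 = 4365 (decimal)
Difference: |2879 - 4365| = 1486
1486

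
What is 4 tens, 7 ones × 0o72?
Convert 4 tens, 7 ones (place-value notation) → 4×10 + 7 = 47 (decimal)
Convert 0o72 (octal) → 7×8 + 2 = 58 (decimal)
Compute 47 × 58 = 2726
2726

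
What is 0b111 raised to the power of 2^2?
Convert 0b111 (binary) → 4 + 2 + 1 = 7 (decimal)
Convert 2^2 (power) → 4 (decimal)
Compute 7 ^ 4 = 2401
2401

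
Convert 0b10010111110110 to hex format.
Convert 0b10010111110110 (binary) → 8192 + 1024 + 256 + 128 + 64 + 32 + 16 + 4 + 2 = 9718 (decimal)
Convert 9718 (decimal) → 9718 = 2×4096 + 5×256 + 15×16 + 6 → 0x25F6 (hexadecimal)
0x25F6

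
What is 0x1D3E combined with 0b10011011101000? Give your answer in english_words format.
Convert 0x1D3E (hexadecimal) → 1×4096 + 13×256 + 3×16 + 14 = 7486 (decimal)
Convert 0b10011011101000 (binary) → 8192 + 1024 + 512 + 128 + 64 + 32 + 8 = 9960 (decimal)
Compute 7486 + 9960 = 17446
Convert 17446 (decimal) → 17446 = 17×1000 + 4×100 + 46 → seventeen thousand four hundred forty-six (English words)
seventeen thousand four hundred forty-six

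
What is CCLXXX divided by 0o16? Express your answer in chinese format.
Convert CCLXXX (Roman numeral) → 100 + 100 + 50 + 10 + 10 + 10 = 280 (decimal)
Convert 0o16 (octal) → 1×8 + 6 = 14 (decimal)
Compute 280 ÷ 14 = 20
Convert 20 (decimal) → 20 = 2×10 → 二十 (Chinese numeral)
二十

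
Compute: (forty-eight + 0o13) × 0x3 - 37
Convert forty-eight (English words) → 48 (decimal)
Convert 0o13 (octal) → 1×8 + 3 = 11 (decimal)
Convert 0x3 (hexadecimal) → 3 (decimal)
Expression in decimal: (48 + 11) × 3 - 37
Parentheses first: 48 + 11 = 59
Multiply: 59 × 3 = 177
Subtract: 177 - 37 = 140
140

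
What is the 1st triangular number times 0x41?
Convert the 1st triangular number (triangular index) → 1×2/2 = 1 (decimal)
Convert 0x41 (hexadecimal) → 4×16 + 1 = 65 (decimal)
Compute 1 × 65 = 65
65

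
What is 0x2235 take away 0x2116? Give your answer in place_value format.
Convert 0x2235 (hexadecimal) → 2×4096 + 2×256 + 3×16 + 5 = 8757 (decimal)
Convert 0x2116 (hexadecimal) → 2×4096 + 1×256 + 1×16 + 6 = 8470 (decimal)
Compute 8757 - 8470 = 287
Convert 287 (decimal) → 287 = 2×100 + 8×10 + 7 → 2 hundreds, 8 tens, 7 ones (place-value notation)
2 hundreds, 8 tens, 7 ones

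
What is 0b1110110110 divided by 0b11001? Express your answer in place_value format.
Convert 0b1110110110 (binary) → 512 + 256 + 128 + 32 + 16 + 4 + 2 = 950 (decimal)
Convert 0b11001 (binary) → 16 + 8 + 1 = 25 (decimal)
Compute 950 ÷ 25 = 38
Convert 38 (decimal) → 38 = 3×10 + 8 → 3 tens, 8 ones (place-value notation)
3 tens, 8 ones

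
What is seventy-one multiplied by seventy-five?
Convert seventy-one (English words) → 71 (decimal)
Convert seventy-five (English words) → 75 (decimal)
Compute 71 × 75 = 5325
5325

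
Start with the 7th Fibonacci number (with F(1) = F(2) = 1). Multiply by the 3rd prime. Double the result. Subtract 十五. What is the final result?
Convert the 7th Fibonacci number (with F(1) = F(2) = 1) (Fibonacci index) → 1, 1, 2, 3, 5, 8, 13 → 13 (decimal)
Start: 13
Convert the 3rd prime (prime index) → 5 (decimal)
13 × 5 = 65
65 × 2 = 130
Convert 十五 (Chinese numeral) → 1×10 + 5 = 15 (decimal)
130 - 15 = 115
115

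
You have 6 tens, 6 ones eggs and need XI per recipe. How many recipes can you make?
Convert 6 tens, 6 ones (place-value notation) → 6×10 + 6 = 66 (decimal)
Convert XI (Roman numeral) → 10 + 1 = 11 (decimal)
Compute 66 ÷ 11 = 6
6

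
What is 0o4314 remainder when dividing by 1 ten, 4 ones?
Convert 0o4314 (octal) → 4×512 + 3×64 + 1×8 + 4 = 2252 (decimal)
Convert 1 ten, 4 ones (place-value notation) → 1×10 + 4 = 14 (decimal)
Compute 2252 mod 14 = 12
12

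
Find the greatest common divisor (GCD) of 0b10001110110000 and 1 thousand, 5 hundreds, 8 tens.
Convert 0b10001110110000 (binary) → 8192 + 512 + 256 + 128 + 32 + 16 = 9136 (decimal)
Convert 1 thousand, 5 hundreds, 8 tens (place-value notation) → 1×1000 + 5×100 + 8×10 = 1580 (decimal)
Compute gcd(9136, 1580) = 4
4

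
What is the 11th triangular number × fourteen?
Convert the 11th triangular number (triangular index) → 11×12/2 = 66 (decimal)
Convert fourteen (English words) → 14 (decimal)
Compute 66 × 14 = 924
924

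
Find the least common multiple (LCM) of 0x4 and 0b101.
Convert 0x4 (hexadecimal) → 4 (decimal)
Convert 0b101 (binary) → 4 + 1 = 5 (decimal)
Compute lcm(4, 5) = 20
20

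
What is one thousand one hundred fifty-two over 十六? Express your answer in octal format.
Convert one thousand one hundred fifty-two (English words) → 1×1000 + 1×100 + 52 = 1152 (decimal)
Convert 十六 (Chinese numeral) → 1×10 + 6 = 16 (decimal)
Compute 1152 ÷ 16 = 72
Convert 72 (decimal) → 72 = 1×64 + 1×8 → 0o110 (octal)
0o110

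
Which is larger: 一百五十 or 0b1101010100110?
Convert 一百五十 (Chinese numeral) → 1×100 + 5×10 = 150 (decimal)
Convert 0b1101010100110 (binary) → 4096 + 2048 + 512 + 128 + 32 + 4 + 2 = 6822 (decimal)
Compare 150 vs 6822: larger = 6822
6822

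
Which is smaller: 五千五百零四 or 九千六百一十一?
Convert 五千五百零四 (Chinese numeral) → 5×1000 + 5×100 + 4 = 5504 (decimal)
Convert 九千六百一十一 (Chinese numeral) → 9×1000 + 6×100 + 1×10 + 1 = 9611 (decimal)
Compare 5504 vs 9611: smaller = 5504
5504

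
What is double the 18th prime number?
The 18th prime number = 61
Compute 61 × 2 = 122
122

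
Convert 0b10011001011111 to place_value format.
Convert 0b10011001011111 (binary) → 8192 + 1024 + 512 + 64 + 16 + 8 + 4 + 2 + 1 = 9823 (decimal)
Convert 9823 (decimal) → 9823 = 9×1000 + 8×100 + 2×10 + 3 → 9 thousands, 8 hundreds, 2 tens, 3 ones (place-value notation)
9 thousands, 8 hundreds, 2 tens, 3 ones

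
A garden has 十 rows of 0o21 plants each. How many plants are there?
Convert 0o21 (octal) → 2×8 + 1 = 17 (decimal)
Convert 十 (Chinese numeral) → 1×10 = 10 (decimal)
Compute 17 × 10 = 170
170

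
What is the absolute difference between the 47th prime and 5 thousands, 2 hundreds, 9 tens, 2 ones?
Convert the 47th prime (prime index) → 211 (decimal)
Convert 5 thousands, 2 hundreds, 9 tens, 2 ones (place-value notation) → 5×1000 + 2×100 + 9×10 + 2 = 5292 (decimal)
Compute |211 - 5292| = 5081
5081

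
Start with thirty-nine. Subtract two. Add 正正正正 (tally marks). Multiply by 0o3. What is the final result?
Convert thirty-nine (English words) → 39 (decimal)
Start: 39
Convert two (English words) → 2 (decimal)
39 - 2 = 37
Convert 正正正正 (tally marks) → 5 + 5 + 5 + 5 = 20 (decimal)
37 + 20 = 57
Convert 0o3 (octal) → 3 (decimal)
57 × 3 = 171
171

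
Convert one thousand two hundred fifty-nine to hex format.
Convert one thousand two hundred fifty-nine (English words) → 1×1000 + 2×100 + 59 = 1259 (decimal)
Convert 1259 (decimal) → 1259 = 4×256 + 14×16 + 11 → 0x4EB (hexadecimal)
0x4EB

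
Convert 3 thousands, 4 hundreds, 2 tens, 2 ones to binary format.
Convert 3 thousands, 4 hundreds, 2 tens, 2 ones (place-value notation) → 3×1000 + 4×100 + 2×10 + 2 = 3422 (decimal)
Convert 3422 (decimal) → 3422 = 2048 + 1024 + 256 + 64 + 16 + 8 + 4 + 2 → 0b110101011110 (binary)
0b110101011110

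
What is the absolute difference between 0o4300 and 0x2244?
Convert 0o4300 (octal) → 4×512 + 3×64 = 2240 (decimal)
Convert 0x2244 (hexadecimal) → 2×4096 + 2×256 + 4×16 + 4 = 8772 (decimal)
Compute |2240 - 8772| = 6532
6532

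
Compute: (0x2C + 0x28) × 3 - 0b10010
Convert 0x2C (hexadecimal) → 2×16 + 12 = 44 (decimal)
Convert 0x28 (hexadecimal) → 2×16 + 8 = 40 (decimal)
Convert 0b10010 (binary) → 16 + 2 = 18 (decimal)
Expression in decimal: (44 + 40) × 3 - 18
Parentheses first: 44 + 40 = 84
Multiply: 84 × 3 = 252
Subtract: 252 - 18 = 234
234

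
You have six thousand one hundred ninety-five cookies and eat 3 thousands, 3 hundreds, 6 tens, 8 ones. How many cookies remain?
Convert six thousand one hundred ninety-five (English words) → 6×1000 + 1×100 + 95 = 6195 (decimal)
Convert 3 thousands, 3 hundreds, 6 tens, 8 ones (place-value notation) → 3×1000 + 3×100 + 6×10 + 8 = 3368 (decimal)
Compute 6195 - 3368 = 2827
2827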